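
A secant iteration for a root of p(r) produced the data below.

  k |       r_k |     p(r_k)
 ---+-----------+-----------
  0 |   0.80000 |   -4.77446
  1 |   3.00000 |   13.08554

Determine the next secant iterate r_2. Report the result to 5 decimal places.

1.38812

r_2 = 3.00000 − 13.08554·(3.00000 − 0.80000) / (13.08554 − (-4.77446))
   = 3.00000 − (28.7881880)/(17.8600000) = 1.3881194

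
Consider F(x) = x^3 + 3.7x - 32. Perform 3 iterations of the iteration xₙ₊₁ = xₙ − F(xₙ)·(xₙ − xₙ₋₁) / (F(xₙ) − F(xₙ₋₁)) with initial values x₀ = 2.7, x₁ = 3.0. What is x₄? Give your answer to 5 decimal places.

F(2.7) = -2.3270000, F(3.0) = 6.1000000
x₂ = 3.0000000 − 6.1000000·(3.0000000 − 2.7000000) / (6.1000000 − (-2.3270000)) = 3.0000000 − (1.8300000)/(8.4270000) = 2.7828409
F(2.7828409) = -0.1526033
x₃ = 2.7828409 − (-0.1526033)·(2.7828409 − 3.0000000) / (-0.1526033 − 6.1000000) = 2.7828409 − (0.0331392)/(-6.2526033) = 2.7881409
F(2.7881409) = -0.0096241
x₄ = 2.7881409 − (-0.0096241)·(2.7881409 − 2.7828409) / (-0.0096241 − (-0.1526033)) = 2.7881409 − (-0.0000510)/(0.1429793) = 2.7884977

2.78850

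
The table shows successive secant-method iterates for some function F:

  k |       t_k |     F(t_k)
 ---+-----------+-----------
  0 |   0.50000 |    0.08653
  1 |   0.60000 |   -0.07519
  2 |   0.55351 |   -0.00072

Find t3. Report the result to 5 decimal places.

0.55306

t3 = 0.55351 − (-0.00072)·(0.55351 − 0.60000) / (-0.00072 − (-0.07519))
   = 0.55351 − (0.0000335)/(0.0744700) = 0.5530605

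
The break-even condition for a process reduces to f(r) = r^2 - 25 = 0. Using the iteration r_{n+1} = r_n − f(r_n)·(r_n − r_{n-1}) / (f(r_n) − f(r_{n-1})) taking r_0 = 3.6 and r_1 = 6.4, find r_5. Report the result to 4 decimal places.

5.0000

f(3.6) = -12.040000, f(6.4) = 15.960000
r_2 = 6.400000 − 15.960000·(6.400000 − 3.600000) / (15.960000 − (-12.040000)) = 6.400000 − (44.688000)/(28.000000) = 4.804000
f(4.804000) = -1.921584
r_3 = 4.804000 − (-1.921584)·(4.804000 − 6.400000) / (-1.921584 − 15.960000) = 4.804000 − (3.066848)/(-17.881584) = 4.975509
f(4.975509) = -0.244313
r_4 = 4.975509 − (-0.244313)·(4.975509 − 4.804000) / (-0.244313 − (-1.921584)) = 4.975509 − (-0.041902)/(1.677271) = 5.000491
f(5.000491) = 0.004909
r_5 = 5.000491 − 0.004909·(5.000491 − 4.975509) / (0.004909 − (-0.244313)) = 5.000491 − (0.000123)/(0.249221) = 4.999999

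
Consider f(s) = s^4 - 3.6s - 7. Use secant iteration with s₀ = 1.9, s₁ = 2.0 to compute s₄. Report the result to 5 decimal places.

1.93290

f(1.9) = -0.8079000, f(2.0) = 1.8000000
s₂ = 2.0000000 − 1.8000000·(2.0000000 − 1.9000000) / (1.8000000 − (-0.8079000)) = 2.0000000 − (0.1800000)/(2.6079000) = 1.9309789
f(1.9309789) = -0.0484719
s₃ = 1.9309789 − (-0.0484719)·(1.9309789 − 2.0000000) / (-0.0484719 − 1.8000000) = 1.9309789 − (0.0033456)/(-1.8484719) = 1.9327889
f(1.9327889) = -0.0027886
s₄ = 1.9327889 − (-0.0027886)·(1.9327889 − 1.9309789) / (-0.0027886 − (-0.0484719)) = 1.9327889 − (-0.0000050)/(0.0456833) = 1.9328993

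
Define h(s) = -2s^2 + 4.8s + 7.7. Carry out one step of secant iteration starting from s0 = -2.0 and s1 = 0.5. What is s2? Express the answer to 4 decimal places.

h(-2.0) = -9.900000, h(0.5) = 9.600000
s2 = 0.500000 − 9.600000·(0.500000 − (-2.000000)) / (9.600000 − (-9.900000)) = 0.500000 − (24.000000)/(19.500000) = -0.730769

-0.7308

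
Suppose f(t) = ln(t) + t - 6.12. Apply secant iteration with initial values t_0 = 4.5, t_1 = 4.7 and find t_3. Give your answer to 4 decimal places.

4.5950

f(4.5) = -0.115923, f(4.7) = 0.127563
t_2 = 4.700000 − 0.127563·(4.700000 − 4.500000) / (0.127563 − (-0.115923)) = 4.700000 − (0.025513)/(0.243485) = 4.595219
f(4.595219) = 0.000236
t_3 = 4.595219 − 0.000236·(4.595219 − 4.700000) / (0.000236 − 0.127563) = 4.595219 − (-0.000025)/(-0.127327) = 4.595025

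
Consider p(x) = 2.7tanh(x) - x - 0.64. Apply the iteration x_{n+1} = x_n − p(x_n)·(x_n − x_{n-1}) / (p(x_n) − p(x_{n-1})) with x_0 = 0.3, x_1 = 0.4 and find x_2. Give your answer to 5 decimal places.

0.41015

p(0.3) = -0.1534559, p(0.4) = -0.0141378
x_2 = 0.4000000 − (-0.0141378)·(0.4000000 − 0.3000000) / (-0.0141378 − (-0.1534559)) = 0.4000000 − (-0.0014138)/(0.1393181) = 0.4101479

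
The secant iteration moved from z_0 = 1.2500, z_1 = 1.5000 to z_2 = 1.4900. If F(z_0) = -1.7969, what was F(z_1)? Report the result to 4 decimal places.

0.0749

The secant line through (1.2500, -1.7969) and (1.5000, F(z_1)) crosses zero at z_2 = 1.4900.
So (1.2500, -1.7969), (1.5000, F(z_1)), (1.4900, 0) are collinear:
F(z_1) = -1.7969 · (1.5000 − 1.4900) / (1.2500 − 1.4900) = -1.7969 · (0.010000)/(-0.240000) = 0.074871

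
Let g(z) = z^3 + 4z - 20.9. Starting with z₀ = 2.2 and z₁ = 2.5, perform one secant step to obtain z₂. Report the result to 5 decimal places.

g(2.2) = -1.4520000, g(2.5) = 4.7250000
z₂ = 2.5000000 − 4.7250000·(2.5000000 − 2.2000000) / (4.7250000 − (-1.4520000)) = 2.5000000 − (1.4175000)/(6.1770000) = 2.2705197

2.27052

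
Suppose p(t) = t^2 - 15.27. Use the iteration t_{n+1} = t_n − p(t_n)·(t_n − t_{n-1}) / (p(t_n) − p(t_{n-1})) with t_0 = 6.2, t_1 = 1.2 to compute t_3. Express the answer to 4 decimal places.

p(6.2) = 23.170000, p(1.2) = -13.830000
t_2 = 1.200000 − (-13.830000)·(1.200000 − 6.200000) / (-13.830000 − 23.170000) = 1.200000 − (69.150000)/(-37.000000) = 3.068919
p(3.068919) = -5.851737
t_3 = 3.068919 − (-5.851737)·(3.068919 − 1.200000) / (-5.851737 − (-13.830000)) = 3.068919 − (-10.936421)/(7.978263) = 4.439696

4.4397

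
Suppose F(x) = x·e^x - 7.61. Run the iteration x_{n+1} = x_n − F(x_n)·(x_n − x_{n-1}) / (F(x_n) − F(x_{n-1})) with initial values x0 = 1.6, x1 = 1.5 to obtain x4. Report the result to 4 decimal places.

F(1.6) = 0.314852, F(1.5) = -0.887466
x2 = 1.500000 − (-0.887466)·(1.500000 − 1.600000) / (-0.887466 − 0.314852) = 1.500000 − (0.088747)/(-1.202318) = 1.573813
F(1.573813) = -0.016336
x3 = 1.573813 − (-0.016336)·(1.573813 − 1.500000) / (-0.016336 − (-0.887466)) = 1.573813 − (-0.001206)/(0.871131) = 1.575197
F(1.575197) = 0.000870
x4 = 1.575197 − 0.000870·(1.575197 − 1.573813) / (0.000870 − (-0.016336)) = 1.575197 − (0.000001)/(0.017206) = 1.575127

1.5751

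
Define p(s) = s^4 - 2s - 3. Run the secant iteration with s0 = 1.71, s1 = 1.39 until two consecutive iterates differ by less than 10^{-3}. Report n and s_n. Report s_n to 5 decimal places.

n = 5, s_n = 1.57474

p(1.71) = 2.1303608, p(1.39) = -2.0469896
s2 = 1.3900000 − (-2.0469896)·(-0.3200000)/(-4.1773504) = 1.5468067;  |Δ| = 0.1568067
p(1.5468067) = -0.3690257
s3 = 1.5468067 − (-0.3690257)·(0.1568067)/(1.6779639) = 1.5812924;  |Δ| = 0.0344857
p(1.5812924) = 0.0898439
s4 = 1.5812924 − 0.0898439·(0.0344857)/(0.4588696) = 1.5745403;  |Δ| = 0.0067521
p(1.5745403) = -0.0027609
s5 = 1.5745403 − (-0.0027609)·(-0.0067521)/(-0.0926047) = 1.5747416;  |Δ| = 0.0002013
|s5 − s4| = 0.0002013 < 10^{-3}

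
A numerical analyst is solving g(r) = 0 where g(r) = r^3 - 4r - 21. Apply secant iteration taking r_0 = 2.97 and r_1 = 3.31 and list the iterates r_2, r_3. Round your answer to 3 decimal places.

3.231, 3.238

g(2.97) = -6.68193, g(3.31) = 2.02469
r_2 = 3.31000 − 2.02469·(3.31000 − 2.97000) / (2.02469 − (-6.68193)) = 3.31000 − (0.68839)/(8.70662) = 3.23093
g(3.23093) = -0.19622
r_3 = 3.23093 − (-0.19622)·(3.23093 − 3.31000) / (-0.19622 − 2.02469) = 3.23093 − (0.01551)/(-2.22091) = 3.23792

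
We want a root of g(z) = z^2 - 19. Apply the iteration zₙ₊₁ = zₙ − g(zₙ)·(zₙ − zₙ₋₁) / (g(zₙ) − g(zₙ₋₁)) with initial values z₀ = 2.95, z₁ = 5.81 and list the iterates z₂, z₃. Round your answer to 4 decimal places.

4.1255, 4.3248

g(2.95) = -10.297500, g(5.81) = 14.756100
z₂ = 5.810000 − 14.756100·(5.810000 − 2.950000) / (14.756100 − (-10.297500)) = 5.810000 − (42.202446)/(25.053600) = 4.125514
g(4.125514) = -1.980137
z₃ = 4.125514 − (-1.980137)·(4.125514 − 5.810000) / (-1.980137 − 14.756100) = 4.125514 − (3.335513)/(-16.736237) = 4.324813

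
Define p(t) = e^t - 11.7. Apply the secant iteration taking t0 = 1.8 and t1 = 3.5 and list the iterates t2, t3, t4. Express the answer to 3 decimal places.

p(1.8) = -5.65035, p(3.5) = 21.41545
t2 = 3.50000 − 21.41545·(3.50000 − 1.80000) / (21.41545 − (-5.65035)) = 3.50000 − (36.40627)/(27.06580) = 2.15490
p(2.15490) = -3.07299
t3 = 2.15490 − (-3.07299)·(2.15490 − 3.50000) / (-3.07299 − 21.41545) = 2.15490 − (4.13349)/(-24.48844) = 2.32369
p(2.32369) = -1.48669
t4 = 2.32369 − (-1.48669)·(2.32369 − 2.15490) / (-1.48669 − (-3.07299)) = 2.32369 − (-0.25094)/(1.58630) = 2.48189

2.155, 2.324, 2.482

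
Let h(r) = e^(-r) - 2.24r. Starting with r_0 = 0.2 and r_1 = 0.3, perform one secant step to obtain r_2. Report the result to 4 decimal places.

0.3228

h(0.2) = 0.370731, h(0.3) = 0.068818
r_2 = 0.300000 − 0.068818·(0.300000 − 0.200000) / (0.068818 − 0.370731) = 0.300000 − (0.006882)/(-0.301913) = 0.322794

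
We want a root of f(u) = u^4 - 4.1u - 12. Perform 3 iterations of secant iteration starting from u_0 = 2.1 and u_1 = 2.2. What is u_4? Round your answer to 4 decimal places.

f(2.1) = -1.161900, f(2.2) = 2.405600
u_2 = 2.200000 − 2.405600·(2.200000 − 2.100000) / (2.405600 − (-1.161900)) = 2.200000 − (0.240560)/(3.567500) = 2.132569
f(2.132569) = -0.060587
u_3 = 2.132569 − (-0.060587)·(2.132569 − 2.200000) / (-0.060587 − 2.405600) = 2.132569 − (0.004085)/(-2.466187) = 2.134226
f(2.134226) = -0.003038
u_4 = 2.134226 − (-0.003038)·(2.134226 − 2.132569) / (-0.003038 − (-0.060587)) = 2.134226 − (-0.000005)/(0.057550) = 2.134313

2.1343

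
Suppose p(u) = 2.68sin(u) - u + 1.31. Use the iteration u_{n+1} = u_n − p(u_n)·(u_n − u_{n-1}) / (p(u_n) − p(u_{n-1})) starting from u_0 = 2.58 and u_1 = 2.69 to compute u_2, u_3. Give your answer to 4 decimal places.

p(2.58) = 0.157194, p(2.69) = -0.210450
u_2 = 2.690000 − (-0.210450)·(2.690000 − 2.580000) / (-0.210450 − 0.157194) = 2.690000 − (-0.023150)/(-0.367644) = 2.627033
p(2.627033) = 0.001934
u_3 = 2.627033 − 0.001934·(2.627033 − 2.690000) / (0.001934 − (-0.210450)) = 2.627033 − (-0.000122)/(0.212385) = 2.627606

2.6270, 2.6276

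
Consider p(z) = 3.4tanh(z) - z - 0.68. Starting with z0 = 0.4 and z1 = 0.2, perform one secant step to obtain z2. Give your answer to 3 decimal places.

p(0.4) = 0.21183, p(0.2) = -0.20892
z2 = 0.20000 − (-0.20892)·(0.20000 − 0.40000) / (-0.20892 − 0.21183) = 0.20000 − (0.04178)/(-0.42075) = 0.29931

0.299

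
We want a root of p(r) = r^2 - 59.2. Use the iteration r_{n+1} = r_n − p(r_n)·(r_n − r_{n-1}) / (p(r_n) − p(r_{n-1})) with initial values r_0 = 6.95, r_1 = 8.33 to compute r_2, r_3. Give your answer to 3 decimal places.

p(6.95) = -10.89750, p(8.33) = 10.18890
r_2 = 8.33000 − 10.18890·(8.33000 − 6.95000) / (10.18890 − (-10.89750)) = 8.33000 − (14.06068)/(21.08640) = 7.66319
p(7.66319) = -0.47556
r_3 = 7.66319 − (-0.47556)·(7.66319 − 8.33000) / (-0.47556 − 10.18890) = 7.66319 − (0.31711)/(-10.66446) = 7.69292

7.663, 7.693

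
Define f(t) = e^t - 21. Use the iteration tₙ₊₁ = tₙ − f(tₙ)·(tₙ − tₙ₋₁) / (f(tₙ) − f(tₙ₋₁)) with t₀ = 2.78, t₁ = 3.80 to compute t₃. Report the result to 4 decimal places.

3.0143

f(2.78) = -4.880979, f(3.80) = 23.701184
t₂ = 3.800000 − 23.701184·(3.800000 − 2.780000) / (23.701184 − (-4.880979)) = 3.800000 − (24.175208)/(28.582164) = 2.954186
f(2.954186) = -1.813911
t₃ = 2.954186 − (-1.813911)·(2.954186 − 3.800000) / (-1.813911 − 23.701184) = 2.954186 − (1.534232)/(-25.515095) = 3.014316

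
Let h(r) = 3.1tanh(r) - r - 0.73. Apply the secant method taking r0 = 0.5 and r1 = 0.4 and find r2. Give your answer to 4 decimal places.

0.3691

h(0.5) = 0.202563, h(0.4) = 0.047842
r2 = 0.400000 − 0.047842·(0.400000 − 0.500000) / (0.047842 − 0.202563) = 0.400000 − (-0.004784)/(-0.154721) = 0.369079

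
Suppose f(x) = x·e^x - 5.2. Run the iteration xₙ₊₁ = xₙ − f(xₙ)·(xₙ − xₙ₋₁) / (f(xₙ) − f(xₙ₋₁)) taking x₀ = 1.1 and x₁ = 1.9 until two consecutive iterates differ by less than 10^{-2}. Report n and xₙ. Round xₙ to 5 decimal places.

f(1.1) = -1.8954174, f(1.9) = 7.5031994
x₂ = 1.9000000 − 7.5031994·(0.8000000)/(9.3986168) = 1.2613359;  |Δ| = 0.6386641
f(1.2613359) = -0.7473153
x₃ = 1.2613359 − (-0.7473153)·(-0.6386641)/(-8.2505147) = 1.3191848;  |Δ| = 0.0578489
f(1.3191848) = -0.2657595
x₄ = 1.3191848 − (-0.2657595)·(0.0578489)/(0.4815558) = 1.3511103;  |Δ| = 0.0319255
f(1.3511103) = 0.0175971
x₅ = 1.3511103 − 0.0175971·(0.0319255)/(0.2833566) = 1.3491276;  |Δ| = 0.0019826
|x₅ − x₄| = 0.0019826 < 10^{-2}

n = 5, xₙ = 1.34913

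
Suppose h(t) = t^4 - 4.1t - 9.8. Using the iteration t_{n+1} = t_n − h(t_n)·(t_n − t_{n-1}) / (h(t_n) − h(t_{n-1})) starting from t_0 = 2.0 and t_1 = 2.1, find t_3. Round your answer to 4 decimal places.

2.0676

h(2.0) = -2.000000, h(2.1) = 1.038100
t_2 = 2.100000 − 1.038100·(2.100000 − 2.000000) / (1.038100 − (-2.000000)) = 2.100000 − (0.103810)/(3.038100) = 2.065831
h(2.065831) = -0.057017
t_3 = 2.065831 − (-0.057017)·(2.065831 − 2.100000) / (-0.057017 − 1.038100) = 2.065831 − (0.001948)/(-1.095117) = 2.067610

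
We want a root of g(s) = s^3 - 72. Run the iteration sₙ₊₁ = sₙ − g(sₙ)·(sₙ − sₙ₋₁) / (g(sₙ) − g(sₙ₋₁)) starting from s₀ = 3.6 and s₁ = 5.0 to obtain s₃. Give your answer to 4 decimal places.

4.1409

g(3.6) = -25.344000, g(5.0) = 53.000000
s₂ = 5.000000 − 53.000000·(5.000000 − 3.600000) / (53.000000 − (-25.344000)) = 5.000000 − (74.200000)/(78.344000) = 4.052895
g(4.052895) = -5.427321
s₃ = 4.052895 − (-5.427321)·(4.052895 − 5.000000) / (-5.427321 − 53.000000) = 4.052895 − (5.140243)/(-58.427321) = 4.140872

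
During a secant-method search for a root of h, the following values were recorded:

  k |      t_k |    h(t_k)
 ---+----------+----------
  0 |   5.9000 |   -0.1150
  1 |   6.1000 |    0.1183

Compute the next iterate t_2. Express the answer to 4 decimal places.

t_2 = 6.1000 − 0.1183·(6.1000 − 5.9000) / (0.1183 − (-0.1150))
   = 6.1000 − (0.023660)/(0.233300) = 5.998586

5.9986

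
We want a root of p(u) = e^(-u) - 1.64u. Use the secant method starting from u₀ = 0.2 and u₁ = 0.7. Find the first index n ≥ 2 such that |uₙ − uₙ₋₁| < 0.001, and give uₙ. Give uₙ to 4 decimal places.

n = 4, uₙ = 0.4062

p(0.2) = 0.490731, p(0.7) = -0.651415
u₂ = 0.700000 − (-0.651415)·(0.500000)/(-1.142145) = 0.414828;  |Δ| = 0.285172
p(0.414828) = -0.019865
u₃ = 0.414828 − (-0.019865)·(-0.285172)/(0.631550) = 0.405859;  |Δ| = 0.008970
p(0.405859) = 0.000796
u₄ = 0.405859 − 0.000796·(-0.008970)/(0.020662) = 0.406204;  |Δ| = 0.000346
|u₄ − u₃| = 0.000346 < 0.001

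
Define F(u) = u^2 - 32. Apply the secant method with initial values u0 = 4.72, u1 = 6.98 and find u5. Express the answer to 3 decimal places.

F(4.72) = -9.72160, F(6.98) = 16.72040
u2 = 6.98000 − 16.72040·(6.98000 − 4.72000) / (16.72040 − (-9.72160)) = 6.98000 − (37.78810)/(26.44200) = 5.55091
F(5.55091) = -1.18744
u3 = 5.55091 − (-1.18744)·(5.55091 − 6.98000) / (-1.18744 − 16.72040) = 5.55091 − (1.69697)/(-17.90784) = 5.64567
F(5.64567) = -0.12644
u4 = 5.64567 − (-0.12644)·(5.64567 − 5.55091) / (-0.12644 − (-1.18744)) = 5.64567 − (-0.01198)/(1.06100) = 5.65696
F(5.65696) = 0.00120
u5 = 5.65696 − 0.00120·(5.65696 − 5.64567) / (0.00120 − (-0.12644)) = 5.65696 − (0.00001)/(0.12764) = 5.65685

5.657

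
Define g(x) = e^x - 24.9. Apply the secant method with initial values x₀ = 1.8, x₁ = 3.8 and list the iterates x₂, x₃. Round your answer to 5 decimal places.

g(1.8) = -18.8503525, g(3.8) = 19.8011845
x₂ = 3.8000000 − 19.8011845·(3.8000000 − 1.8000000) / (19.8011845 − (-18.8503525)) = 3.8000000 − (39.6023690)/(38.6515370) = 2.7753999
g(2.7753999) = -8.8549580
x₃ = 2.7753999 − (-8.8549580)·(2.7753999 − 3.8000000) / (-8.8549580 − 19.8011845) = 2.7753999 − (9.0727909)/(-28.6561425) = 3.0920088

2.77540, 3.09201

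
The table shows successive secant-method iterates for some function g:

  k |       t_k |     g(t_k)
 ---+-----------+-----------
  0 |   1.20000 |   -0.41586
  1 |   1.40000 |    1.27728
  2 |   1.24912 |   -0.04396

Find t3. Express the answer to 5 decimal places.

1.25414

t3 = 1.24912 − (-0.04396)·(1.24912 − 1.40000) / (-0.04396 − 1.27728)
   = 1.24912 − (0.0066327)/(-1.3212400) = 1.2541400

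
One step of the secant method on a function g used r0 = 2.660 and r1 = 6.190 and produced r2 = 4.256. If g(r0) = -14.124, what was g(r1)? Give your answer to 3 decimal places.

17.115

The secant line through (2.660, -14.124) and (6.190, g(r1)) crosses zero at r2 = 4.256.
So (2.660, -14.124), (6.190, g(r1)), (4.256, 0) are collinear:
g(r1) = -14.124 · (6.190 − 4.256) / (2.660 − 4.256) = -14.124 · (1.93400)/(-1.59600) = 17.11517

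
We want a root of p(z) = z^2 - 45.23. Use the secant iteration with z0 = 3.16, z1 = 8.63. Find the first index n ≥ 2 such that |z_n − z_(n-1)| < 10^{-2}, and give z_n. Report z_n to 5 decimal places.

n = 5, z_n = 6.72531

p(3.16) = -35.2444000, p(8.63) = 29.2469000
z2 = 8.6300000 − 29.2469000·(5.4700000)/(64.4913000) = 6.1493469;  |Δ| = 2.4806531
p(6.1493469) = -7.4155327
z3 = 6.1493469 − (-7.4155327)·(-2.4806531)/(-36.6624327) = 6.6510966;  |Δ| = 0.5017497
p(6.6510966) = -0.9929142
z4 = 6.6510966 − (-0.9929142)·(0.5017497)/(6.4226185) = 6.7286653;  |Δ| = 0.0775687
p(6.7286653) = 0.0449370
z5 = 6.7286653 − 0.0449370·(0.0775687)/(1.0378512) = 6.7253067;  |Δ| = 0.0033586
|z5 − z4| = 0.0033586 < 10^{-2}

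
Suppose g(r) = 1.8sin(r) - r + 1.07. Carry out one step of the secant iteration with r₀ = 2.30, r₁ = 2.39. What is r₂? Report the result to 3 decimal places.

g(2.30) = 0.11227, g(2.39) = -0.09095
r₂ = 2.39000 − (-0.09095)·(2.39000 − 2.30000) / (-0.09095 − 0.11227) = 2.39000 − (-0.00819)/(-0.20322) = 2.34972

2.350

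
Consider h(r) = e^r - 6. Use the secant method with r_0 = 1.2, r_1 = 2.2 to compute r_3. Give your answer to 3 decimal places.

h(1.2) = -2.67988, h(2.2) = 3.02501
r_2 = 2.20000 − 3.02501·(2.20000 − 1.20000) / (3.02501 − (-2.67988)) = 2.20000 − (3.02501)/(5.70490) = 1.66975
h(1.66975) = -0.68915
r_3 = 1.66975 − (-0.68915)·(1.66975 − 2.20000) / (-0.68915 − 3.02501) = 1.66975 − (0.36542)/(-3.71417) = 1.76814

1.768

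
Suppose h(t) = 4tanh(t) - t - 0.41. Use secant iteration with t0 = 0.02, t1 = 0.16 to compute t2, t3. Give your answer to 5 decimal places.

h(0.02) = -0.3500107, h(0.16) = 0.0645940
t2 = 0.1600000 − 0.0645940·(0.1600000 − 0.0200000) / (0.0645940 − (-0.3500107)) = 0.1600000 − (0.0090432)/(0.4146047) = 0.1381885
h(0.1381885) = 0.0010736
t3 = 0.1381885 − 0.0010736·(0.1381885 − 0.1600000) / (0.0010736 − 0.0645940) = 0.1381885 − (-0.0000234)/(-0.0635204) = 0.1378198

0.13819, 0.13782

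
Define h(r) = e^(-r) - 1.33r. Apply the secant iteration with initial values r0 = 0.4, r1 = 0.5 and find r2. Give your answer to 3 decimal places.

h(0.4) = 0.13832, h(0.5) = -0.05847
r2 = 0.50000 − (-0.05847)·(0.50000 − 0.40000) / (-0.05847 − 0.13832) = 0.50000 − (-0.00585)/(-0.19679) = 0.47029

0.470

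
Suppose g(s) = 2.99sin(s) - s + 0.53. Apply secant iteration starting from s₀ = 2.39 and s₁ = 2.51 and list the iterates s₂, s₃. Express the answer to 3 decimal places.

2.445, 2.446

g(2.39) = 0.18158, g(2.51) = -0.21461
s₂ = 2.51000 − (-0.21461)·(2.51000 − 2.39000) / (-0.21461 − 0.18158) = 2.51000 − (-0.02575)/(-0.39619) = 2.44500
g(2.44500) = 0.00341
s₃ = 2.44500 − 0.00341·(2.44500 − 2.51000) / (0.00341 − (-0.21461)) = 2.44500 − (-0.00022)/(0.21803) = 2.44602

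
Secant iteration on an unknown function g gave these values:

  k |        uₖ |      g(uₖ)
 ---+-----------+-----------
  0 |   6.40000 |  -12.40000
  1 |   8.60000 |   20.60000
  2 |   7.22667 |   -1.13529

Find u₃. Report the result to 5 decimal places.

u₃ = 7.22667 − (-1.13529)·(7.22667 − 8.60000) / (-1.13529 − 20.60000)
   = 7.22667 − (1.5591278)/(-21.7352900) = 7.2984026

7.29840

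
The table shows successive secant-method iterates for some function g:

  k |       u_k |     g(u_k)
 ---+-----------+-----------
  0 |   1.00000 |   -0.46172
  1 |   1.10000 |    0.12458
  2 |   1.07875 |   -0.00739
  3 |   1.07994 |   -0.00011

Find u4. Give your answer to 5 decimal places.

u4 = 1.07994 − (-0.00011)·(1.07994 − 1.07875) / (-0.00011 − (-0.00739))
   = 1.07994 − (-0.0000001)/(0.0072800) = 1.0799580

1.07996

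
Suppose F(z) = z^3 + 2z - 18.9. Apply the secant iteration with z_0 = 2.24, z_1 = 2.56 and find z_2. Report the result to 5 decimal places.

F(2.24) = -3.1805760, F(2.56) = 2.9972160
z_2 = 2.5600000 − 2.9972160·(2.5600000 − 2.2400000) / (2.9972160 − (-3.1805760)) = 2.5600000 − (0.9591091)/(6.1777920) = 2.4047489

2.40475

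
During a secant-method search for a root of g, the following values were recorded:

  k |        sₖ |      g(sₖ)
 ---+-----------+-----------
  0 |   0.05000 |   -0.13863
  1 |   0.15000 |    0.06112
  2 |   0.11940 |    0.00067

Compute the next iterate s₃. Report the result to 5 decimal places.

s₃ = 0.11940 − 0.00067·(0.11940 − 0.15000) / (0.00067 − 0.06112)
   = 0.11940 − (-0.0000205)/(-0.0604500) = 0.1190608

0.11906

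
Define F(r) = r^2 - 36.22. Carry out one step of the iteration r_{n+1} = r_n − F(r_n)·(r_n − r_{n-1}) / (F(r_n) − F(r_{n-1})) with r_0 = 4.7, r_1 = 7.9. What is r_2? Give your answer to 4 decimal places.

F(4.7) = -14.130000, F(7.9) = 26.190000
r_2 = 7.900000 − 26.190000·(7.900000 − 4.700000) / (26.190000 − (-14.130000)) = 7.900000 − (83.808000)/(40.320000) = 5.821429

5.8214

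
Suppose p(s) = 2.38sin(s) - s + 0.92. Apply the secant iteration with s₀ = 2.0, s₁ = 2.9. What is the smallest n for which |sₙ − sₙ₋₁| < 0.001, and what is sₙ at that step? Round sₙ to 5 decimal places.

n = 5, sₙ = 2.44572

p(2.0) = 1.0841279, p(2.9) = -1.4105866
s₂ = 2.9000000 − (-1.4105866)·(0.9000000)/(-2.4947145) = 2.3911129;  |Δ| = 0.5088871
p(2.3911129) = 0.1520225
s₃ = 2.3911129 − 0.1520225·(-0.5088871)/(1.5626091) = 2.4406213;  |Δ| = 0.0495084
p(2.4406213) = 0.0143841
s₄ = 2.4406213 − 0.0143841·(0.0495084)/(-0.1376384) = 2.4457953;  |Δ| = 0.0051740
p(2.4457953) = -0.0002209
s₅ = 2.4457953 − (-0.0002209)·(0.0051740)/(-0.0146050) = 2.4457170;  |Δ| = 0.0000783
|s₅ − s₄| = 0.0000783 < 0.001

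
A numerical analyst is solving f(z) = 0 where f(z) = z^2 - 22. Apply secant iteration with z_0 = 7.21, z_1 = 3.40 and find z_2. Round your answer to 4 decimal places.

f(7.21) = 29.984100, f(3.40) = -10.440000
z_2 = 3.400000 − (-10.440000)·(3.400000 − 7.210000) / (-10.440000 − 29.984100) = 3.400000 − (39.776400)/(-40.424100) = 4.383977

4.3840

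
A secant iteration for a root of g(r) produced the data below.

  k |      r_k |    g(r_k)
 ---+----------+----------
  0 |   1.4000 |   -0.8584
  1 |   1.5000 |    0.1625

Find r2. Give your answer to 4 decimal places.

1.4841

r2 = 1.5000 − 0.1625·(1.5000 − 1.4000) / (0.1625 − (-0.8584))
   = 1.5000 − (0.016250)/(1.020900) = 1.484083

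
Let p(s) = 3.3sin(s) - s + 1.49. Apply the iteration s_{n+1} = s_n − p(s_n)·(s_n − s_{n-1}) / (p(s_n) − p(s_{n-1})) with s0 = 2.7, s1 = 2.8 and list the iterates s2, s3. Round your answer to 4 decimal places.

p(2.7) = 0.200354, p(2.8) = -0.204539
s2 = 2.800000 − (-0.204539)·(2.800000 − 2.700000) / (-0.204539 − 0.200354) = 2.800000 − (-0.020454)/(-0.404893) = 2.749483
p(2.749483) = 0.001575
s3 = 2.749483 − 0.001575·(2.749483 − 2.800000) / (0.001575 − (-0.204539)) = 2.749483 − (-0.000080)/(0.206114) = 2.749869

2.7495, 2.7499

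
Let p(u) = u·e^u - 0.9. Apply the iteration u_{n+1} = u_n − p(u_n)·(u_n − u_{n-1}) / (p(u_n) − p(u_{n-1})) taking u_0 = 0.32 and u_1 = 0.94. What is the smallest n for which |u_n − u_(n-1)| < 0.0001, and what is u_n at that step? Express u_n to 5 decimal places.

n = 6, u_n = 0.52983

p(0.32) = -0.4593191, p(0.94) = 1.5063825
u_2 = 0.9400000 − 1.5063825·(0.6200000)/(1.9657016) = 0.4648734;  |Δ| = 0.4751266
p(0.4648734) = -0.1600087
u_3 = 0.4648734 − (-0.1600087)·(-0.4751266)/(-1.6663912) = 0.5104956;  |Δ| = 0.0456222
p(0.5104956) = -0.0494549
u_4 = 0.5104956 − (-0.0494549)·(0.0456222)/(0.1105538) = 0.5309041;  |Δ| = 0.0204085
p(0.5309041) = 0.0027859
u_5 = 0.5309041 − 0.0027859·(0.0204085)/(0.0522407) = 0.5298157;  |Δ| = 0.0010883
p(0.5298157) = -0.0000448
u_6 = 0.5298157 − (-0.0000448)·(-0.0010883)/(-0.0028307) = 0.5298330;  |Δ| = 0.0000172
|u_6 − u_5| = 0.0000172 < 0.0001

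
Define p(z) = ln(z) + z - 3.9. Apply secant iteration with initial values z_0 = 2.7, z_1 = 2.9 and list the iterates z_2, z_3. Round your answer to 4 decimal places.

p(2.7) = -0.206748, p(2.9) = 0.064711
z_2 = 2.900000 − 0.064711·(2.900000 − 2.700000) / (0.064711 − (-0.206748)) = 2.900000 − (0.012942)/(0.271459) = 2.852324
p(2.852324) = 0.000458
z_3 = 2.852324 − 0.000458·(2.852324 − 2.900000) / (0.000458 − 0.064711) = 2.852324 − (-0.000022)/(-0.064253) = 2.851984

2.8523, 2.8520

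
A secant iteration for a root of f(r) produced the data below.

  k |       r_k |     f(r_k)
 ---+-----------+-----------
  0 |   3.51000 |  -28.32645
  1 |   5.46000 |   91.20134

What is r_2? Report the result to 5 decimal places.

3.97212

r_2 = 5.46000 − 91.20134·(5.46000 − 3.51000) / (91.20134 − (-28.32645))
   = 5.46000 − (177.8426130)/(119.5277900) = 3.9721233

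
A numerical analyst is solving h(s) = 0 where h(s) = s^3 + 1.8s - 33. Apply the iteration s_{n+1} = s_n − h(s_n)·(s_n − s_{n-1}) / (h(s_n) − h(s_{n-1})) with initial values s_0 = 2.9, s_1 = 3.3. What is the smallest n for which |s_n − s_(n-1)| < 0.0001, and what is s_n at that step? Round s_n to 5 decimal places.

n = 5, s_n = 3.02070

h(2.9) = -3.3910000, h(3.3) = 8.8770000
s_2 = 3.3000000 − 8.8770000·(0.4000000)/(12.2680000) = 3.0105641;  |Δ| = 0.2894359
h(3.0105641) = -0.2947492
s_3 = 3.0105641 − (-0.2947492)·(-0.2894359)/(-9.1717492) = 3.0198656;  |Δ| = 0.0093015
h(3.0198656) = -0.0243120
s_4 = 3.0198656 − (-0.0243120)·(0.0093015)/(0.2704372) = 3.0207018;  |Δ| = 0.0008362
h(3.0207018) = 0.0000767
s_5 = 3.0207018 − 0.0000767·(0.0008362)/(0.0243887) = 3.0206991;  |Δ| = 0.0000026
|s_5 − s_4| = 0.0000026 < 0.0001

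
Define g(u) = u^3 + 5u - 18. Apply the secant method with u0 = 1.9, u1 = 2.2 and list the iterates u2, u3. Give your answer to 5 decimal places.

1.99308, 1.99953

g(1.9) = -1.6410000, g(2.2) = 3.6480000
u2 = 2.2000000 − 3.6480000·(2.2000000 − 1.9000000) / (3.6480000 − (-1.6410000)) = 2.2000000 − (1.0944000)/(5.2890000) = 1.9930800
g(1.9930800) = -0.1173534
u3 = 1.9930800 − (-0.1173534)·(1.9930800 − 2.2000000) / (-0.1173534 − 3.6480000) = 1.9930800 − (0.0242828)/(-3.7653534) = 1.9995290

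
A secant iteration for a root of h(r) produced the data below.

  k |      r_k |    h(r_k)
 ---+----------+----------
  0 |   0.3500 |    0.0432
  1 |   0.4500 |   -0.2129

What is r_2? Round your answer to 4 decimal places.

0.3669

r_2 = 0.4500 − (-0.2129)·(0.4500 − 0.3500) / (-0.2129 − 0.0432)
   = 0.4500 − (-0.021290)/(-0.256100) = 0.366868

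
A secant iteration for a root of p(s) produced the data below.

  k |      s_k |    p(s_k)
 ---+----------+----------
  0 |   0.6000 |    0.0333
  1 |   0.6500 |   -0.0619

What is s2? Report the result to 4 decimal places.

0.6175

s2 = 0.6500 − (-0.0619)·(0.6500 − 0.6000) / (-0.0619 − 0.0333)
   = 0.6500 − (-0.003095)/(-0.095200) = 0.617489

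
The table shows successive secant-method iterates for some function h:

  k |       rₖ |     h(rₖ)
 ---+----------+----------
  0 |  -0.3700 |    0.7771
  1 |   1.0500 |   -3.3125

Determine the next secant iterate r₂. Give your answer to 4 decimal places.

-0.1002

r₂ = 1.0500 − (-3.3125)·(1.0500 − (-0.3700)) / (-3.3125 − 0.7771)
   = 1.0500 − (-4.703750)/(-4.089600) = -0.100174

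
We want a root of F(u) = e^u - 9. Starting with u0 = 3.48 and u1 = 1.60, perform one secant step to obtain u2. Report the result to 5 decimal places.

F(3.48) = 23.4597221, F(1.60) = -4.0469676
u2 = 1.6000000 − (-4.0469676)·(1.6000000 − 3.4800000) / (-4.0469676 − 23.4597221) = 1.6000000 − (7.6082990)/(-27.5066897) = 1.8765981

1.87660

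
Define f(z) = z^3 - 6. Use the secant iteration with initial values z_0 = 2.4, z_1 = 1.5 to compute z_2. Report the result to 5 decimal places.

1.72610

f(2.4) = 7.8240000, f(1.5) = -2.6250000
z_2 = 1.5000000 − (-2.6250000)·(1.5000000 − 2.4000000) / (-2.6250000 − 7.8240000) = 1.5000000 − (2.3625000)/(-10.4490000) = 1.7260982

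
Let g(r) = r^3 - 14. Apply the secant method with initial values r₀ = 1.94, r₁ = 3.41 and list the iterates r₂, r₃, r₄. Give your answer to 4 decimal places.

2.2444, 2.3552, 2.4142

g(1.94) = -6.698616, g(3.41) = 25.651821
r₂ = 3.410000 − 25.651821·(3.410000 − 1.940000) / (25.651821 − (-6.698616)) = 3.410000 − (37.708177)/(32.350437) = 2.244384
g(2.244384) = -2.694451
r₃ = 2.244384 − (-2.694451)·(2.244384 − 3.410000) / (-2.694451 − 25.651821) = 2.244384 − (3.140694)/(-28.346272) = 2.355182
g(2.355182) = -0.936087
r₄ = 2.355182 − (-0.936087)·(2.355182 − 2.244384) / (-0.936087 − (-2.694451)) = 2.355182 − (-0.103716)/(1.758363) = 2.414166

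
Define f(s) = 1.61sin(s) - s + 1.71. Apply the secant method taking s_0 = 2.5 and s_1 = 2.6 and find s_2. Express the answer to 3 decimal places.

f(2.5) = 0.17354, f(2.6) = -0.06004
s_2 = 2.60000 − (-0.06004)·(2.60000 − 2.50000) / (-0.06004 − 0.17354) = 2.60000 − (-0.00600)/(-0.23358) = 2.57429

2.574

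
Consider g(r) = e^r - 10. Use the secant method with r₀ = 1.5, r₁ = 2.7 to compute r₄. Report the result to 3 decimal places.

g(1.5) = -5.51831, g(2.7) = 4.87973
r₂ = 2.70000 − 4.87973·(2.70000 − 1.50000) / (4.87973 − (-5.51831)) = 2.70000 − (5.85568)/(10.39804) = 2.13685
g(2.13685) = -1.52731
r₃ = 2.13685 − (-1.52731)·(2.13685 − 2.70000) / (-1.52731 − 4.87973) = 2.13685 − (0.86011)/(-6.40704) = 2.27109
g(2.27109) = -0.31002
r₄ = 2.27109 − (-0.31002)·(2.27109 − 2.13685) / (-0.31002 − (-1.52731)) = 2.27109 − (-0.04162)/(1.21729) = 2.30528

2.305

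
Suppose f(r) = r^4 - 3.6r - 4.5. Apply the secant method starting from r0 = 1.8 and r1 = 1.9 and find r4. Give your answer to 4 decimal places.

f(1.8) = -0.482400, f(1.9) = 1.692100
r2 = 1.900000 − 1.692100·(1.900000 − 1.800000) / (1.692100 − (-0.482400)) = 1.900000 − (0.169210)/(2.174500) = 1.822184
f(1.822184) = -0.035100
r3 = 1.822184 − (-0.035100)·(1.822184 − 1.900000) / (-0.035100 − 1.692100) = 1.822184 − (0.002731)/(-1.727200) = 1.823766
f(1.823766) = -0.002472
r4 = 1.823766 − (-0.002472)·(1.823766 − 1.822184) / (-0.002472 − (-0.035100)) = 1.823766 − (-0.000004)/(0.032628) = 1.823886

1.8239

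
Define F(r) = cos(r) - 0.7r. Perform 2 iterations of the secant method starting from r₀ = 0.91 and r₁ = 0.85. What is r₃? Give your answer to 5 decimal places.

F(0.91) = -0.0232543, F(0.85) = 0.0649831
r₂ = 0.8500000 − 0.0649831·(0.8500000 − 0.9100000) / (0.0649831 − (-0.0232543)) = 0.8500000 − (-0.0038990)/(0.0882374) = 0.8941875
F(0.8941875) = 0.0002213
r₃ = 0.8941875 − 0.0002213·(0.8941875 − 0.8500000) / (0.0002213 − 0.0649831) = 0.8941875 − (0.0000098)/(-0.0647618) = 0.8943385

0.89434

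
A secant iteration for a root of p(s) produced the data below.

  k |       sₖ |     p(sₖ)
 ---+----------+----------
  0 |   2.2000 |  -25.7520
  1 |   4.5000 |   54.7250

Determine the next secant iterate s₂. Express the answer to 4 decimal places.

2.9360

s₂ = 4.5000 − 54.7250·(4.5000 − 2.2000) / (54.7250 − (-25.7520))
   = 4.5000 − (125.867500)/(80.477000) = 2.935982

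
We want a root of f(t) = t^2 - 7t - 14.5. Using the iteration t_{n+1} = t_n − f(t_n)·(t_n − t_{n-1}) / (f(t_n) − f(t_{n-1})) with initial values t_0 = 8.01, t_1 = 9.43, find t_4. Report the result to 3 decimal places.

8.672

f(8.01) = -6.40990, f(9.43) = 8.41490
t_2 = 9.43000 − 8.41490·(9.43000 − 8.01000) / (8.41490 − (-6.40990)) = 9.43000 − (11.94916)/(14.82480) = 8.62398
f(8.62398) = -0.49488
t_3 = 8.62398 − (-0.49488)·(8.62398 − 9.43000) / (-0.49488 − 8.41490) = 8.62398 − (0.39888)/(-8.90978) = 8.66874
f(8.66874) = -0.03408
t_4 = 8.66874 − (-0.03408)·(8.66874 − 8.62398) / (-0.03408 − (-0.49488)) = 8.66874 − (-0.00153)/(0.46080) = 8.67206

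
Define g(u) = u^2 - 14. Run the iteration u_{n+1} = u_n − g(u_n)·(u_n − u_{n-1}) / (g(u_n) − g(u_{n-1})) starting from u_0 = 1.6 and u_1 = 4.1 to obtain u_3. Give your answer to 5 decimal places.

3.73540

g(1.6) = -11.4400000, g(4.1) = 2.8100000
u_2 = 4.1000000 − 2.8100000·(4.1000000 − 1.6000000) / (2.8100000 − (-11.4400000)) = 4.1000000 − (7.0250000)/(14.2500000) = 3.6070175
g(3.6070175) = -0.9894244
u_3 = 3.6070175 − (-0.9894244)·(3.6070175 − 4.1000000) / (-0.9894244 − 2.8100000) = 3.6070175 − (0.4877689)/(-3.7994244) = 3.7353972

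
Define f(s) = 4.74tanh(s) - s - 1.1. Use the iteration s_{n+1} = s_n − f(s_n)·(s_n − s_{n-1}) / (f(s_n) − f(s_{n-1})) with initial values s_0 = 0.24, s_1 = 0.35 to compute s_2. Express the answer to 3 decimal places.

0.307

f(0.24) = -0.22375, f(0.35) = 0.14442
s_2 = 0.35000 − 0.14442·(0.35000 − 0.24000) / (0.14442 − (-0.22375)) = 0.35000 − (0.01589)/(0.36817) = 0.30685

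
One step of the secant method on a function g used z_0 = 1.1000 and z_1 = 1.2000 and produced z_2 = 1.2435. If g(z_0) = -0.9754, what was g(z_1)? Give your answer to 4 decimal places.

The secant line through (1.1000, -0.9754) and (1.2000, g(z_1)) crosses zero at z_2 = 1.2435.
So (1.1000, -0.9754), (1.2000, g(z_1)), (1.2435, 0) are collinear:
g(z_1) = -0.9754 · (1.2000 − 1.2435) / (1.1000 − 1.2435) = -0.9754 · (-0.043500)/(-0.143500) = -0.295679

-0.2957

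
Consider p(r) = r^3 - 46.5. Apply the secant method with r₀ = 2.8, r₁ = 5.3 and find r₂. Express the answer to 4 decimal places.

3.2835

p(2.8) = -24.548000, p(5.3) = 102.377000
r₂ = 5.300000 − 102.377000·(5.300000 − 2.800000) / (102.377000 − (-24.548000)) = 5.300000 − (255.942500)/(126.925000) = 3.283514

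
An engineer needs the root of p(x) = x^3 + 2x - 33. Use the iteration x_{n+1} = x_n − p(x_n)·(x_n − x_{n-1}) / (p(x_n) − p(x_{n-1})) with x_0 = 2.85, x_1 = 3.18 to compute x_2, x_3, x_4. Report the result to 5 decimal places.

p(2.85) = -4.1508750, p(3.18) = 5.5174320
x_2 = 3.1800000 − 5.5174320·(3.1800000 − 2.8500000) / (5.5174320 − (-4.1508750)) = 3.1800000 − (1.8207526)/(9.6683070) = 2.9916782
p(2.9916782) = -0.2407083
x_3 = 2.9916782 − (-0.2407083)·(2.9916782 − 3.1800000) / (-0.2407083 − 5.5174320) = 2.9916782 − (0.0453306)/(-5.7581403) = 2.9995507
p(2.9995507) = -0.0130284
x_4 = 2.9995507 − (-0.0130284)·(2.9995507 − 2.9916782) / (-0.0130284 − (-0.2407083)) = 2.9995507 − (-0.0001026)/(0.2276798) = 3.0000012

2.99168, 2.99955, 3.00000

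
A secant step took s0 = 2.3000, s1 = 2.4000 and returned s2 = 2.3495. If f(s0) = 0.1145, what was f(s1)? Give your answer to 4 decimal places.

The secant line through (2.3000, 0.1145) and (2.4000, f(s1)) crosses zero at s2 = 2.3495.
So (2.3000, 0.1145), (2.4000, f(s1)), (2.3495, 0) are collinear:
f(s1) = 0.1145 · (2.4000 − 2.3495) / (2.3000 − 2.3495) = 0.1145 · (0.050500)/(-0.049500) = -0.116813

-0.1168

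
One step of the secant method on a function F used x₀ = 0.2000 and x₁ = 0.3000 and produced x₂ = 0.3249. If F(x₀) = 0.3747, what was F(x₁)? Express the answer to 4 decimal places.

0.0747

The secant line through (0.2000, 0.3747) and (0.3000, F(x₁)) crosses zero at x₂ = 0.3249.
So (0.2000, 0.3747), (0.3000, F(x₁)), (0.3249, 0) are collinear:
F(x₁) = 0.3747 · (0.3000 − 0.3249) / (0.2000 − 0.3249) = 0.3747 · (-0.024900)/(-0.124900) = 0.074700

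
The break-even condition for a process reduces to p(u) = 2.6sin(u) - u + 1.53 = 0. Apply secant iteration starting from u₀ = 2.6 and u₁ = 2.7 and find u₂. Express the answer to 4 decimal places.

2.6821

p(2.6) = 0.270304, p(2.7) = -0.058812
u₂ = 2.700000 − (-0.058812)·(2.700000 − 2.600000) / (-0.058812 − 0.270304) = 2.700000 − (-0.005881)/(-0.329116) = 2.682130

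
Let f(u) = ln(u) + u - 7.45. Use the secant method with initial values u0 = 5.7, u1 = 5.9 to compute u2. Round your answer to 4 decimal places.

5.7081

f(5.7) = -0.009534, f(5.9) = 0.224952
u2 = 5.900000 − 0.224952·(5.900000 − 5.700000) / (0.224952 − (-0.009534)) = 5.900000 − (0.044990)/(0.234486) = 5.708132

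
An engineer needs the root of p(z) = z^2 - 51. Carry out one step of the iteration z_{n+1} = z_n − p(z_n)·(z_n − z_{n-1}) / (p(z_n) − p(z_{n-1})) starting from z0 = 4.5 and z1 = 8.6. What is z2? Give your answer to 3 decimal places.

6.847

p(4.5) = -30.75000, p(8.6) = 22.96000
z2 = 8.60000 − 22.96000·(8.60000 − 4.50000) / (22.96000 − (-30.75000)) = 8.60000 − (94.13600)/(53.71000) = 6.84733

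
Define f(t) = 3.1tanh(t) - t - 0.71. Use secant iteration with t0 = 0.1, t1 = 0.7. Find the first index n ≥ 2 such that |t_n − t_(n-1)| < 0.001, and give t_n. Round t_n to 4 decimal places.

n = 5, t_n = 0.3599

f(0.1) = -0.501029, f(0.7) = 0.463540
t2 = 0.700000 − 0.463540·(0.600000)/(0.964569) = 0.411660;  |Δ| = 0.288340
f(0.411660) = 0.086972
t3 = 0.411660 − 0.086972·(-0.288340)/(-0.376568) = 0.345065;  |Δ| = 0.066595
f(0.345065) = -0.025890
t4 = 0.345065 − (-0.025890)·(-0.066595)/(-0.112862) = 0.360342;  |Δ| = 0.015277
f(0.360342) = 0.000755
t5 = 0.360342 − 0.000755·(0.015277)/(0.026645) = 0.359909;  |Δ| = 0.000433
|t5 − t4| = 0.000433 < 0.001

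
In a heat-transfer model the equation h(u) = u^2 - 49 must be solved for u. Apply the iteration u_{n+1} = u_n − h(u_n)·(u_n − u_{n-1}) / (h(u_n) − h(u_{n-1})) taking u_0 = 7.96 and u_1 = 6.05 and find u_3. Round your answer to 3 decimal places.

h(7.96) = 14.36160, h(6.05) = -12.39750
u_2 = 6.05000 − (-12.39750)·(6.05000 − 7.96000) / (-12.39750 − 14.36160) = 6.05000 − (23.67923)/(-26.75910) = 6.93490
h(6.93490) = -0.90711
u_3 = 6.93490 − (-0.90711)·(6.93490 − 6.05000) / (-0.90711 − (-12.39750)) = 6.93490 − (-0.80271)/(11.49039) = 7.00476

7.005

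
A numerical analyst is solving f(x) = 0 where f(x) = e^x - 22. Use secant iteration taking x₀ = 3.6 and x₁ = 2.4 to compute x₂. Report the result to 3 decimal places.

f(3.6) = 14.59823, f(2.4) = -10.97682
x₂ = 2.40000 − (-10.97682)·(2.40000 − 3.60000) / (-10.97682 − 14.59823) = 2.40000 − (13.17219)/(-25.57506) = 2.91504

2.915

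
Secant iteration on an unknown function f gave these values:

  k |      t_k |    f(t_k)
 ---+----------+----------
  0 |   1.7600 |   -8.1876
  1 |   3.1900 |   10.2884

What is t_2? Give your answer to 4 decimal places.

t_2 = 3.1900 − 10.2884·(3.1900 − 1.7600) / (10.2884 − (-8.1876))
   = 3.1900 − (14.712412)/(18.476000) = 2.393701

2.3937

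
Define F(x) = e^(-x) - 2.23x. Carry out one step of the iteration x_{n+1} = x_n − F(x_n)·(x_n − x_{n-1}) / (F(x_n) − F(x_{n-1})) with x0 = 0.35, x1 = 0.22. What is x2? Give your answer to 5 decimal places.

F(0.35) = -0.0758119, F(0.22) = 0.3119188
x2 = 0.2200000 − 0.3119188·(0.2200000 − 0.3500000) / (0.3119188 − (-0.0758119)) = 0.2200000 − (-0.0405494)/(0.3877307) = 0.3245815

0.32458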